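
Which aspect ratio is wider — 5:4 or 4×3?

5:4 = 1.25 and 4×3 = 1.333; 1.333 > 1.25.

4×3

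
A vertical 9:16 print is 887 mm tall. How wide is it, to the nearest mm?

499 mm

Width = 887 / 16 × 9 = 498.94.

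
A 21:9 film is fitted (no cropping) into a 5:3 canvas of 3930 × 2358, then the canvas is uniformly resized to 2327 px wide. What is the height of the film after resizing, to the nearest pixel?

997 px

At 3930×2358 the film is width-limited, so height = 3930 × 9/21 ≈ 1684.29 px.
Scaling 3930 → 2327 is ×0.5921, so the height becomes 1684.29 × 0.5921 ≈ 997.29 px.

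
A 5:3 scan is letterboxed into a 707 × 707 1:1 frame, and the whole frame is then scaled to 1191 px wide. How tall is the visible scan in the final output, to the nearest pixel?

Fitted into 707×707, the scan spans the width; its height is 707 × 3/5 ≈ 424.20 px.
The frame scales by 1191/707 = 1.6846; 424.20 × 1.6846 ≈ 714.60 px.

715 px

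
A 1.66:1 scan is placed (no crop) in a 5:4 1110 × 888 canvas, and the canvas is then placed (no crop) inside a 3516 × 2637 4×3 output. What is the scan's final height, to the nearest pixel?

First fit — 1.66:1 into 1110×888 spans the width: 1110.00 × 668.67.
5:4 in 3516×2637: fills the height, so the intermediate becomes 3296.25 × 2637.00 — a scale of ×2.9696.
The scan scales with it: height 668.67 × 2.9696 ≈ 1985.69.

1986 px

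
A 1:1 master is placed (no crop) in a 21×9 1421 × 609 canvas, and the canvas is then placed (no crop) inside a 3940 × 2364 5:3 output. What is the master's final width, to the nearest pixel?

1689 px

First fit — 1:1 into 1421×609 spans the height: 609.00 × 609.00.
The 21×9 canvas is width-limited in 3940×2364, giving 3940.00 × 1688.57; scale factor 2.7727.
So the master's width is 609.00 × 2.7727 ≈ 1688.57.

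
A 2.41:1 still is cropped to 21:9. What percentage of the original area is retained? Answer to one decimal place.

96.8%

21:9 is narrower than 2.41:1, so the crop keeps the full height and trims the width.
(2.333)/(2.410) ≈ 0.968 of the area survives.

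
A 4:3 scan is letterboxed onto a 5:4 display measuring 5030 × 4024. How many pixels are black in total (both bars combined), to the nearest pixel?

1265045 pixels

4:3 (1.333) > 5:4 (1.250), so the scan fills the width.
The scan is 5030 × 3/4 ≈ 3772.5000 px tall.
4024 − 3772.5000 = 251.5000 px of bars.
That's 251.5000 × 5030 ≈ 1265045 black pixels.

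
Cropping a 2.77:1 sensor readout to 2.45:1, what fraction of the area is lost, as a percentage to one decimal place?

Going from 2.77:1 to 2.45:1 means cutting width while keeping height.
Area ratio = (2.450)/(2.770) = 88.45%; the remaining 11.55% is cropped out.

11.6%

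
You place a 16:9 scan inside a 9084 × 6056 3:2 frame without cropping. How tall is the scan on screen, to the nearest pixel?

5110 px

Since 1.778 > 1.500, the scan is width-limited.
That makes the image 5109.75 px tall (9084 × 9/16).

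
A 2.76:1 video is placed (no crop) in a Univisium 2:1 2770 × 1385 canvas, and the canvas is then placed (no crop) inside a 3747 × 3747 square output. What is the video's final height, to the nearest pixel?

First fit — 2.76:1 into 2770×1385 spans the width: 2770.00 × 1003.62.
The Univisium 2:1 canvas is width-limited in 3747×3747, giving 3747.00 × 1873.50; scale factor 1.3527.
Applying the same ×1.3527: 1003.62 → 1357.61.

1358 px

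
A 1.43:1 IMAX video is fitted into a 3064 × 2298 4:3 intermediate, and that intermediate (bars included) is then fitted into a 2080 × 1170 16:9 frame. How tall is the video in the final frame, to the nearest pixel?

1091 px

1.43:1 IMAX in 3064×2298: fills the width, so the video is 3064.00 × 2142.66.
The 4:3 canvas is height-limited in 2080×1170, giving 1560.00 × 1170.00; scale factor 0.5091.
Applying the same ×0.5091: 2142.66 → 1090.91.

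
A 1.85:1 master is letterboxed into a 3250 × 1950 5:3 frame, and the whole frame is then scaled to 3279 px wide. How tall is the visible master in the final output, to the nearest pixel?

1772 px

In the 3250×1950 frame the master fills the width: height = 3250 / 1.850 ≈ 1756.76 px.
The frame scales by 3279/3250 = 1.0089; 1756.76 × 1.0089 ≈ 1772.43 px.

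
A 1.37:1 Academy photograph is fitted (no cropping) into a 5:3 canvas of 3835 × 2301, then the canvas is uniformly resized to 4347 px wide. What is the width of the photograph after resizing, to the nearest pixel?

Fitted into 3835×2301, the photograph spans the height; its width is 2301 × 1.370 ≈ 3152.37 px.
The frame scales by 4347/3835 = 1.1335; 3152.37 × 1.1335 ≈ 3573.23 px.

3573 px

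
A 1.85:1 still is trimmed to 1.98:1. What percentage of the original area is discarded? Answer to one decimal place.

Going from 1.85:1 to 1.98:1 means cutting height while keeping width.
Fraction kept = (1.850)/(1.980) ≈ 93.43%, so 6.57% is lost.

6.6%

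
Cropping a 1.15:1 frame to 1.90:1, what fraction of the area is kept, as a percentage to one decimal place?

Going from 1.15:1 to 1.90:1 means cutting height while keeping width.
Fraction kept = (1.150)/(1.900) ≈ 60.53%.

60.5%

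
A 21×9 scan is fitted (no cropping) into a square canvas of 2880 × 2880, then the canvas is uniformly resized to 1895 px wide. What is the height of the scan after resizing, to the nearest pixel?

812 px

At 2880×2880 the scan is width-limited, so height = 2880 × 9/21 ≈ 1234.29 px.
Resizing to 1895 px wide multiplies everything by 0.6580: 1234.29 → 812.14 px.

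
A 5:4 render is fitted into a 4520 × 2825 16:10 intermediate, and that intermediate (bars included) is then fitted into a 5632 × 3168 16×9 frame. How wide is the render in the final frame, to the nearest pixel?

3960 px

First fit — 5:4 into 4520×2825 spans the height: 3531.25 × 2825.00.
The 16:10 canvas is height-limited in 5632×3168, giving 5068.80 × 3168.00; scale factor 1.1214.
The render scales with it: width 3531.25 × 1.1214 ≈ 3960.00.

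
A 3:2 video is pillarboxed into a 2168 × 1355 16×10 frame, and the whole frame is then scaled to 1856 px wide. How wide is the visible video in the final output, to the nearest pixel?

In the 2168×1355 frame the video fills the height: width = 1355 × 3/2 ≈ 2032.50 px.
Scaling 2168 → 1856 is ×0.8561, so the width becomes 2032.50 × 0.8561 ≈ 1740.00 px.

1740 px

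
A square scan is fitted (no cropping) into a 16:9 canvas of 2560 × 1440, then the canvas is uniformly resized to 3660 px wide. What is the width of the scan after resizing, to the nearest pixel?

In the 2560×1440 frame the scan fills the height: width = 1440 × 1/1 ≈ 1440.00 px.
Scaling 2560 → 3660 is ×1.4297, so the width becomes 1440.00 × 1.4297 ≈ 2058.75 px.

2059 px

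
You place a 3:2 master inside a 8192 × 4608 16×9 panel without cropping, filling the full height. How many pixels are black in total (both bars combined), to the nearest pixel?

5898240 pixels

The master is 4608 × 3/2 ≈ 6912.0000 px wide.
Black = 8192 − 6912.0000 = 1280.0000 px.
Bar area = 1280.0000 × 4608 ≈ 5898240 px.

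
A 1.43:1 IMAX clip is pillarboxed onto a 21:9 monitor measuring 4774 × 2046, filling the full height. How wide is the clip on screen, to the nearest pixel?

2926 px

That makes the image 2925.78 px wide (2046 × 1.430).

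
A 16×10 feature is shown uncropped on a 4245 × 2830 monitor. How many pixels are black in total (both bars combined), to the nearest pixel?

750834 pixels

16×10 (1.600) > 3×2 (1.500), so the feature fills the width.
That makes the image 2653.1250 px tall (4245 × 10/16).
Black = 2830 − 2653.1250 = 176.8750 px.
Across the 4245-px span: 176.8750 × 4245 ≈ 750834 px.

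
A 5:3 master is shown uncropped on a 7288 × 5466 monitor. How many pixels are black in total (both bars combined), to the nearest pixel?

7967242 pixels

5:3 is wider than 4×3, so it spans the full width.
Content height = 7288 × 3/5 ≈ 4372.8000 px.
Leftover height: 5466 − 4372.8000 = 1093.2000 px.
Bar area = 1093.2000 × 7288 ≈ 7967242 px.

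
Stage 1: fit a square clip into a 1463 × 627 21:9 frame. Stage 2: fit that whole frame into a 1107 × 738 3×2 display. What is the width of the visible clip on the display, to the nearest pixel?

474 px

First fit — square into 1463×627 spans the height: 627.00 × 627.00.
Second fit — the 21:9 canvas into 1107×738 spans the width: 1107.00 × 474.43 (×0.7567 from 1463×627).
So the clip's width is 627.00 × 0.7567 ≈ 474.43.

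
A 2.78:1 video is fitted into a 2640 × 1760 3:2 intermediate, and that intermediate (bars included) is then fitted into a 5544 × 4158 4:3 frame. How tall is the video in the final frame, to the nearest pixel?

2.78:1 in 2640×1760: fills the width, so the video is 2640.00 × 949.64.
3:2 in 5544×4158: fills the width, so the intermediate becomes 5544.00 × 3696.00 — a scale of ×2.1000.
Applying the same ×2.1000: 949.64 → 1994.24.

1994 px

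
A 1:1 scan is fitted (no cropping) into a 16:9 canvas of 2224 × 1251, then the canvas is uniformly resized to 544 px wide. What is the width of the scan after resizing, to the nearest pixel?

In the 2224×1251 frame the scan fills the height: width = 1251 × 1/1 ≈ 1251.00 px.
Resizing to 544 px wide multiplies everything by 0.2446: 1251.00 → 306.00 px.

306 px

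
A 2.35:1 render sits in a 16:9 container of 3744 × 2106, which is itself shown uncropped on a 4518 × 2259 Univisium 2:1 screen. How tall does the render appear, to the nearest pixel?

First fit — 2.35:1 into 3744×2106 spans the width: 3744.00 × 1593.19.
16:9 in 4518×2259: fills the height, so the intermediate becomes 4016.00 × 2259.00 — a scale of ×1.0726.
Applying the same ×1.0726: 1593.19 → 1708.94.

1709 px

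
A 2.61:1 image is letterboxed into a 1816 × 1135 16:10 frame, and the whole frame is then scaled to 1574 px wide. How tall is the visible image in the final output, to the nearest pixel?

Fitted into 1816×1135, the image spans the width; its height is 1816 / 2.610 ≈ 695.79 px.
Resizing to 1574 px wide multiplies everything by 0.8667: 695.79 → 603.07 px.

603 px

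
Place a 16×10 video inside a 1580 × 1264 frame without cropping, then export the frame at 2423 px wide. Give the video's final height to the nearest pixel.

In the 1580×1264 frame the video fills the width: height = 1580 × 10/16 ≈ 987.50 px.
Scaling 1580 → 2423 is ×1.5335, so the height becomes 987.50 × 1.5335 ≈ 1514.38 px.

1514 px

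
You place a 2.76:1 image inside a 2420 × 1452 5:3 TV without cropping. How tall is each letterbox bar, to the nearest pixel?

2.76:1 (2.760) > 5:3 (1.667), so the image fills the width.
That makes the image 876.81 px tall (2420 / 2.760).
Black = 1452 − 876.81 = 575.19 px, or 287.59 per bar.

288 px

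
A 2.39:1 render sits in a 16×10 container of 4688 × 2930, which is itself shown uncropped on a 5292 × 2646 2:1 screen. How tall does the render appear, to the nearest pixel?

1771 px

2.39:1 in 4688×2930: fills the width, so the render is 4688.00 × 1961.51.
16×10 in 5292×2646: fills the height, so the intermediate becomes 4233.60 × 2646.00 — a scale of ×0.9031.
The render scales with it: height 1961.51 × 0.9031 ≈ 1771.38.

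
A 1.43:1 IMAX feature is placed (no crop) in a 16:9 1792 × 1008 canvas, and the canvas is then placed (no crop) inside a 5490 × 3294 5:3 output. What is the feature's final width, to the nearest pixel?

1.43:1 IMAX in 1792×1008: fills the height, so the feature is 1441.44 × 1008.00.
16:9 in 5490×3294: fills the width, so the intermediate becomes 5490.00 × 3088.12 — a scale of ×3.0636.
The feature scales with it: width 1441.44 × 3.0636 ≈ 4416.02.

4416 px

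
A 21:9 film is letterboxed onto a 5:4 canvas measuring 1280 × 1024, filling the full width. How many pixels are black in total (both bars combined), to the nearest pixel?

608549 pixels

That makes the image 548.5714 px tall (1280 × 9/21).
1024 − 548.5714 = 475.4286 px of bars.
That's 475.4286 × 1280 ≈ 608549 black pixels.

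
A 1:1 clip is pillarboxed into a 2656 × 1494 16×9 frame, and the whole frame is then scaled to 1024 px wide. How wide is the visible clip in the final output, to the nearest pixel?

In the 2656×1494 frame the clip fills the height: width = 1494 × 1/1 ≈ 1494.00 px.
Scaling 2656 → 1024 is ×0.3855, so the width becomes 1494.00 × 0.3855 ≈ 576.00 px.

576 px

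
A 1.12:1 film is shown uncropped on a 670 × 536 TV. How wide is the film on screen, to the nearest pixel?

600 px

1.12:1 (1.120) < 5:4 (1.250), so the film fills the height.
That makes the image 600.32 px wide (536 × 1.120).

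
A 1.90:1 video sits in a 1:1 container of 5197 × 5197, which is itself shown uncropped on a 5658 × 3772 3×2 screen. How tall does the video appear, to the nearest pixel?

First fit — 1.90:1 into 5197×5197 spans the width: 5197.00 × 2735.26.
Second fit — the 1:1 canvas into 5658×3772 spans the height: 3772.00 × 3772.00 (×0.7258 from 5197×5197).
Applying the same ×0.7258: 2735.26 → 1985.26.

1985 px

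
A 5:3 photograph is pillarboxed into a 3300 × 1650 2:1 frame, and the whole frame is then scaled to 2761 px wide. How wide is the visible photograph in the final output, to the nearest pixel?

2301 px

At 3300×1650 the photograph is height-limited, so width = 1650 × 5/3 ≈ 2750.00 px.
The frame scales by 2761/3300 = 0.8367; 2750.00 × 0.8367 ≈ 2300.83 px.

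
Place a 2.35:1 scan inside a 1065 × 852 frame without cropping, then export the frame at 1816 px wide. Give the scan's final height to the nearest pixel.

773 px

At 1065×852 the scan is width-limited, so height = 1065 / 2.350 ≈ 453.19 px.
The frame scales by 1816/1065 = 1.7052; 453.19 × 1.7052 ≈ 772.77 px.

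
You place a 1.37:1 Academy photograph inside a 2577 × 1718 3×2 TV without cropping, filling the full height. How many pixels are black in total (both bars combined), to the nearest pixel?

That makes the image 2353.6600 px wide (1718 × 1.370).
Leftover width: 2577 − 2353.6600 = 223.3400 px.
Across the 1718-px span: 223.3400 × 1718 ≈ 383698 px.

383698 pixels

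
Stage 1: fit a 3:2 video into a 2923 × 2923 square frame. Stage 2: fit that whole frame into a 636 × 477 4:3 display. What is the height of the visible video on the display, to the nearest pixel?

318 px

3:2 in 2923×2923: fills the width, so the video is 2923.00 × 1948.67.
square in 636×477: fills the height, so the intermediate becomes 477.00 × 477.00 — a scale of ×0.1632.
Applying the same ×0.1632: 1948.67 → 318.00.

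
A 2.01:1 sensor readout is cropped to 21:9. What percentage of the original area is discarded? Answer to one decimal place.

13.9%

The width stays; only height is cut (since 21:9 is wider than 2.01:1).
Area ratio = (2.010)/(2.333) = 86.14%; the remaining 13.86% is cropped out.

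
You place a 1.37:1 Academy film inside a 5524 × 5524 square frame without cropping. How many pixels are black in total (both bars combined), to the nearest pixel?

8241163 pixels

1.37:1 Academy is wider than square, so it spans the full width.
That makes the image 4032.1168 px tall (5524 / 1.370).
5524 − 4032.1168 = 1491.8832 px of bars.
That's 1491.8832 × 5524 ≈ 8241163 black pixels.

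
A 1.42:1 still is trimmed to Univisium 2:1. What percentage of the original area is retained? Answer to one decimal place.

71.0%

The width stays; only height is cut (since Univisium 2:1 is wider than 1.42:1).
(1.420)/(2.000) ≈ 0.710 of the area survives.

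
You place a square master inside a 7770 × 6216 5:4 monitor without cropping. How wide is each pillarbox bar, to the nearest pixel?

Since 1.000 < 1.250, the master is height-limited.
That makes the image 6216.00 px wide (6216 × 1/1).
Black = 7770 − 6216.00 = 1554.00 px, or 777.00 per bar.

777 px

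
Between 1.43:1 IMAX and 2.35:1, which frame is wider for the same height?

2.35:1

1.43 and 2.35; 2.35 > 1.43.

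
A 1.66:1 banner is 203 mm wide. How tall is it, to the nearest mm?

Height = 203 / 1.660 = 122.29.

122 mm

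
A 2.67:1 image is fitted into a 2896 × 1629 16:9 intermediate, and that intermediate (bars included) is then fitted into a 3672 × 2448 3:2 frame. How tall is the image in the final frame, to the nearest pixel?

2.67:1 in 2896×1629: fills the width, so the image is 2896.00 × 1084.64.
Second fit — the 16:9 canvas into 3672×2448 spans the width: 3672.00 × 2065.50 (×1.2680 from 2896×1629).
The image scales with it: height 1084.64 × 1.2680 ≈ 1375.28.

1375 px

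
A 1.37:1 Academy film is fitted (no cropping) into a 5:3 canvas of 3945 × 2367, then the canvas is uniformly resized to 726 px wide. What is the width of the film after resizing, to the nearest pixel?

Fitted into 3945×2367, the film spans the height; its width is 2367 × 1.370 ≈ 3242.79 px.
Scaling 3945 → 726 is ×0.1840, so the width becomes 3242.79 × 0.1840 ≈ 596.77 px.

597 px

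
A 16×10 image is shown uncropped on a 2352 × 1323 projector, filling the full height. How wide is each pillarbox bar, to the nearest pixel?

Content width = 1323 × 16/10 ≈ 2116.80 px.
Leftover width: 2352 − 2116.80 = 235.20 px → 117.60 each side.

118 px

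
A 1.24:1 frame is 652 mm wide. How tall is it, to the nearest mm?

526 mm

At 1.24:1, 652 / 1.240 ≈ 525.81.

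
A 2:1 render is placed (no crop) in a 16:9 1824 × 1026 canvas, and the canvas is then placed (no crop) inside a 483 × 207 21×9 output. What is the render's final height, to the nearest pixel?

Inside the 1824×1026 canvas the render is width-limited at 1824.00 × 912.00.
Second fit — the 16:9 canvas into 483×207 spans the height: 368.00 × 207.00 (×0.2018 from 1824×1026).
The render scales with it: height 912.00 × 0.2018 ≈ 184.00.

184 px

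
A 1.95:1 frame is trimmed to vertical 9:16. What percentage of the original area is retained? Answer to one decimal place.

Going from 1.95:1 to vertical 9:16 means cutting width while keeping height.
(0.562)/(1.950) ≈ 0.288 of the area survives.

28.8%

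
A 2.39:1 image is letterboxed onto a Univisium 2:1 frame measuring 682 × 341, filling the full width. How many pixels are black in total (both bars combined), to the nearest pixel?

The image is 682 / 2.390 ≈ 285.3556 px tall.
Black = 341 − 285.3556 = 55.6444 px.
Across the 682-px span: 55.6444 × 682 ≈ 37949 px.

37949 pixels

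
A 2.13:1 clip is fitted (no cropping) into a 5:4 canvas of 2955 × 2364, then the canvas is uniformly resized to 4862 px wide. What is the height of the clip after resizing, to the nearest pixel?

2283 px

Fitted into 2955×2364, the clip spans the width; its height is 2955 / 2.130 ≈ 1387.32 px.
Scaling 2955 → 4862 is ×1.6453, so the height becomes 1387.32 × 1.6453 ≈ 2282.63 px.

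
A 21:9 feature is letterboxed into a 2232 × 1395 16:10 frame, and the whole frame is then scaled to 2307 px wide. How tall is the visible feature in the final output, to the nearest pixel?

989 px

Fitted into 2232×1395, the feature spans the width; its height is 2232 × 9/21 ≈ 956.57 px.
Scaling 2232 → 2307 is ×1.0336, so the height becomes 956.57 × 1.0336 ≈ 988.71 px.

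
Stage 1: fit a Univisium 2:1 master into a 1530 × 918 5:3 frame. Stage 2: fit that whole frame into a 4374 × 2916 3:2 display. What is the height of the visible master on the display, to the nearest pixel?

2187 px

First fit — Univisium 2:1 into 1530×918 spans the width: 1530.00 × 765.00.
Second fit — the 5:3 canvas into 4374×2916 spans the width: 4374.00 × 2624.40 (×2.8588 from 1530×918).
So the master's height is 765.00 × 2.8588 ≈ 2187.00.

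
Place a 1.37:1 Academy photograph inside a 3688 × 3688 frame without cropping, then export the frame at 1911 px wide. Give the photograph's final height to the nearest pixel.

1395 px

At 3688×3688 the photograph is width-limited, so height = 3688 / 1.370 ≈ 2691.97 px.
Scaling 3688 → 1911 is ×0.5182, so the height becomes 2691.97 × 0.5182 ≈ 1394.89 px.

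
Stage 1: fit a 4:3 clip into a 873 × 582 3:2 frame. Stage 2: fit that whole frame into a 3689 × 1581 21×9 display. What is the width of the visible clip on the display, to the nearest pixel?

2108 px

First fit — 4:3 into 873×582 spans the height: 776.00 × 582.00.
The 3:2 canvas is height-limited in 3689×1581, giving 2371.50 × 1581.00; scale factor 2.7165.
So the clip's width is 776.00 × 2.7165 ≈ 2108.00.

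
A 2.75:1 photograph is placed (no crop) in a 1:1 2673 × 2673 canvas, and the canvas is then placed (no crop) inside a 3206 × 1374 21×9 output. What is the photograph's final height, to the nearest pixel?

2.75:1 in 2673×2673: fills the width, so the photograph is 2673.00 × 972.00.
1:1 in 3206×1374: fills the height, so the intermediate becomes 1374.00 × 1374.00 — a scale of ×0.5140.
Applying the same ×0.5140: 972.00 → 499.64.

500 px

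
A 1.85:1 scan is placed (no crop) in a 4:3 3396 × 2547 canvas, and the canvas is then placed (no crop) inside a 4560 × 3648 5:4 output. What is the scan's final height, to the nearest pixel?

2465 px

Inside the 3396×2547 canvas the scan is width-limited at 3396.00 × 1835.68.
4:3 in 4560×3648: fills the width, so the intermediate becomes 4560.00 × 3420.00 — a scale of ×1.3428.
The scan scales with it: height 1835.68 × 1.3428 ≈ 2464.86.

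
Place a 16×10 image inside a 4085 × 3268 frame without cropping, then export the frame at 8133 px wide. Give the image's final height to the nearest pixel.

In the 4085×3268 frame the image fills the width: height = 4085 × 10/16 ≈ 2553.12 px.
Resizing to 8133 px wide multiplies everything by 1.9909: 2553.12 → 5083.12 px.

5083 px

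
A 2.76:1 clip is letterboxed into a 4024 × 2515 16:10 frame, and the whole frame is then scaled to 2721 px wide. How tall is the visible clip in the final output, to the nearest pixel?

Fitted into 4024×2515, the clip spans the width; its height is 4024 / 2.760 ≈ 1457.97 px.
The frame scales by 2721/4024 = 0.6762; 1457.97 × 0.6762 ≈ 985.87 px.

986 px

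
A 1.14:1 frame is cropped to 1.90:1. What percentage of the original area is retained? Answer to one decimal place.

1.90:1 is wider than 1.14:1, so the crop keeps the full width and trims the height.
(1.140)/(1.900) ≈ 0.600 of the area survives.

60.0%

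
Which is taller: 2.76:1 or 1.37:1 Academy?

1.37:1 Academy

2.76 and 1.37; 2.76 > 1.37. The smaller width-to-height ratio is the taller frame.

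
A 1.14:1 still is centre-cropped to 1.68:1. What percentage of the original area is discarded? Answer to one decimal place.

32.1%

The width stays; only height is cut (since 1.68:1 is wider than 1.14:1).
Fraction kept = (1.140)/(1.680) ≈ 67.86%, so 32.14% is lost.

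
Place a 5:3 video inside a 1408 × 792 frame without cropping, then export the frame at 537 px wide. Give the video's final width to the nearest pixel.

In the 1408×792 frame the video fills the height: width = 792 × 5/3 ≈ 1320.00 px.
The frame scales by 537/1408 = 0.3814; 1320.00 × 0.3814 ≈ 503.44 px.

503 px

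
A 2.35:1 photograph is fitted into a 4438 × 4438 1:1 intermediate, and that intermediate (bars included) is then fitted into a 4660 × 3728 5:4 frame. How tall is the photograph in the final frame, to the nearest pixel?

Inside the 4438×4438 canvas the photograph is width-limited at 4438.00 × 1888.51.
The 1:1 canvas is height-limited in 4660×3728, giving 3728.00 × 3728.00; scale factor 0.8400.
The photograph scales with it: height 1888.51 × 0.8400 ≈ 1586.38.

1586 px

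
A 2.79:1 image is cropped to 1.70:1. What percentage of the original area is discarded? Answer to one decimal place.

39.1%

The height stays; only width is cut (since 1.70:1 is narrower than 2.79:1).
(1.700)/(2.790) ≈ 0.609 of the area survives, leaving 39.07% discarded.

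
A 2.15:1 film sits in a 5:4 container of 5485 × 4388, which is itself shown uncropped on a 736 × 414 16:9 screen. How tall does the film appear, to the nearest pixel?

241 px

First fit — 2.15:1 into 5485×4388 spans the width: 5485.00 × 2551.16.
Second fit — the 5:4 canvas into 736×414 spans the height: 517.50 × 414.00 (×0.0943 from 5485×4388).
Applying the same ×0.0943: 2551.16 → 240.70.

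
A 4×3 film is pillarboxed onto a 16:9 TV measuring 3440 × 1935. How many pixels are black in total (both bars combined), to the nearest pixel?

4×3 (1.333) < 16:9 (1.778), so the film fills the height.
The film is 1935 × 4/3 ≈ 2580.0000 px wide.
Leftover width: 3440 − 2580.0000 = 860.0000 px.
That's 860.0000 × 1935 ≈ 1664100 black pixels.

1664100 pixels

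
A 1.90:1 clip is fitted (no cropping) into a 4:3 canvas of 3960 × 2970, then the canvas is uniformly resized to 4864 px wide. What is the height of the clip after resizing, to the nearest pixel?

Fitted into 3960×2970, the clip spans the width; its height is 3960 / 1.900 ≈ 2084.21 px.
Scaling 3960 → 4864 is ×1.2283, so the height becomes 2084.21 × 1.2283 ≈ 2560.00 px.

2560 px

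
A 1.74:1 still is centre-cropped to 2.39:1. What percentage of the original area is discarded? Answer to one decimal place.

The width stays; only height is cut (since 2.39:1 is wider than 1.74:1).
Fraction kept = (1.740)/(2.390) ≈ 72.80%, so 27.20% is lost.

27.2%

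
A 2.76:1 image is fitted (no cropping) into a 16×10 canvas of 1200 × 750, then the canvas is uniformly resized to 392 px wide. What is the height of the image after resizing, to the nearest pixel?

At 1200×750 the image is width-limited, so height = 1200 / 2.760 ≈ 434.78 px.
Resizing to 392 px wide multiplies everything by 0.3267: 434.78 → 142.03 px.

142 px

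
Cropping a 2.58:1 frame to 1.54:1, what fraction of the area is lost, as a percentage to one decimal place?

40.3%

Going from 2.58:1 to 1.54:1 means cutting width while keeping height.
Area ratio = (1.540)/(2.580) = 59.69%; the remaining 40.31% is cropped out.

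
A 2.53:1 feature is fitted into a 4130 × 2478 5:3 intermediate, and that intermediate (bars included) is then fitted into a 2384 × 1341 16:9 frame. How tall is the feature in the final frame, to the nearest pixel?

883 px

Inside the 4130×2478 canvas the feature is width-limited at 4130.00 × 1632.41.
Second fit — the 5:3 canvas into 2384×1341 spans the height: 2235.00 × 1341.00 (×0.5412 from 4130×2478).
The feature scales with it: height 1632.41 × 0.5412 ≈ 883.40.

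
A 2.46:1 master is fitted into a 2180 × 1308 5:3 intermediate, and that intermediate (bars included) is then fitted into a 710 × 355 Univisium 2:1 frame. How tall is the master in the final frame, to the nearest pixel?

Inside the 2180×1308 canvas the master is width-limited at 2180.00 × 886.18.
Second fit — the 5:3 canvas into 710×355 spans the height: 591.67 × 355.00 (×0.2714 from 2180×1308).
The master scales with it: height 886.18 × 0.2714 ≈ 240.51.

241 px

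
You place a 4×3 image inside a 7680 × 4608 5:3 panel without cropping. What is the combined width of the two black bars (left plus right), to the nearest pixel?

1536 px

Since 1.333 < 1.667, the image is height-limited.
The image is 4608 × 4/3 ≈ 6144.00 px wide.
Leftover width: 7680 − 6144.00 = 1536.00 px.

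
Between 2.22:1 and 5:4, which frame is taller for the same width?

2.22 and 5:4 = 1.25; 2.22 > 1.25. The smaller width-to-height ratio is the taller frame.

5:4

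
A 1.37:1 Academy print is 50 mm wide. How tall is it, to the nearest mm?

Height = 50 / 1.370 = 36.50.

36 mm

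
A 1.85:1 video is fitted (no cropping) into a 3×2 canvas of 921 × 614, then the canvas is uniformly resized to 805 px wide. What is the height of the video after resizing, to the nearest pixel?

Fitted into 921×614, the video spans the width; its height is 921 / 1.850 ≈ 497.84 px.
Resizing to 805 px wide multiplies everything by 0.8740: 497.84 → 435.14 px.

435 px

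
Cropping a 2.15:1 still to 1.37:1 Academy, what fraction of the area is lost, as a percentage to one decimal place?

36.3%

1.37:1 Academy is narrower than 2.15:1, so the crop keeps the full height and trims the width.
(1.370)/(2.150) ≈ 0.637 of the area survives, leaving 36.28% discarded.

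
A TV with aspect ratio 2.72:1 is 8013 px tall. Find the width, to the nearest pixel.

At 2.72:1, 8013 × 2.720 ≈ 21795.36.

21795 px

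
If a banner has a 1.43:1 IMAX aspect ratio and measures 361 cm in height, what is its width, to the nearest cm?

Width = 361 × 1.430 = 516.23.

516 cm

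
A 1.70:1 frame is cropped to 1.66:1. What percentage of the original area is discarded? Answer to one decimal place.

2.4%

1.66:1 is narrower than 1.70:1, so the crop keeps the full height and trims the width.
(1.660)/(1.700) ≈ 0.976 of the area survives, leaving 2.35% discarded.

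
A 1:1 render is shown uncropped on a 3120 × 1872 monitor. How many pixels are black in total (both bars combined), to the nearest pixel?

Since 1.000 < 1.667, the render is height-limited.
Content width = 1872 × 1/1 ≈ 1872.0000 px.
Leftover width: 3120 − 1872.0000 = 1248.0000 px.
Across the 1872-px span: 1248.0000 × 1872 ≈ 2336256 px.

2336256 pixels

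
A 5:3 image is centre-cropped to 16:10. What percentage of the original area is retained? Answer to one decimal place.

16:10 is narrower than 5:3, so the crop keeps the full height and trims the width.
(1.600)/(1.667) ≈ 0.960 of the area survives.

96.0%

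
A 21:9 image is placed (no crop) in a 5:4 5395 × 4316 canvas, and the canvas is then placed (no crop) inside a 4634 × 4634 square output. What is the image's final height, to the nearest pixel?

1986 px

21:9 in 5395×4316: fills the width, so the image is 5395.00 × 2312.14.
Second fit — the 5:4 canvas into 4634×4634 spans the width: 4634.00 × 3707.20 (×0.8589 from 5395×4316).
Applying the same ×0.8589: 2312.14 → 1986.00.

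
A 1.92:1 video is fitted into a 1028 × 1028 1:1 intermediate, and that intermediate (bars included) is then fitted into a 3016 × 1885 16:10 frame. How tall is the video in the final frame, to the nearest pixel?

First fit — 1.92:1 into 1028×1028 spans the width: 1028.00 × 535.42.
1:1 in 3016×1885: fills the height, so the intermediate becomes 1885.00 × 1885.00 — a scale of ×1.8337.
Applying the same ×1.8337: 535.42 → 981.77.

982 px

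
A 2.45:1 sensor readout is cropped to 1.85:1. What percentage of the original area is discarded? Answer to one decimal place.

24.5%

1.85:1 is narrower than 2.45:1, so the crop keeps the full height and trims the width.
(1.850)/(2.450) ≈ 0.755 of the area survives, leaving 24.49% discarded.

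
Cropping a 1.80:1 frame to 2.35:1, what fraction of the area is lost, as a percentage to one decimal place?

23.4%

The width stays; only height is cut (since 2.35:1 is wider than 1.80:1).
Fraction kept = (1.800)/(2.350) ≈ 76.60%, so 23.40% is lost.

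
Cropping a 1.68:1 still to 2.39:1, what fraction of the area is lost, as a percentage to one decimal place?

29.7%

2.39:1 is wider than 1.68:1, so the crop keeps the full width and trims the height.
Area ratio = (1.680)/(2.390) = 70.29%; the remaining 29.71% is cropped out.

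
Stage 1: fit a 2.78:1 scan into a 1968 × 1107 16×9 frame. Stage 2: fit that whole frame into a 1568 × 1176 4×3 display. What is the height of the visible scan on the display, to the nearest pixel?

2.78:1 in 1968×1107: fills the width, so the scan is 1968.00 × 707.91.
16×9 in 1568×1176: fills the width, so the intermediate becomes 1568.00 × 882.00 — a scale of ×0.7967.
The scan scales with it: height 707.91 × 0.7967 ≈ 564.03.

564 px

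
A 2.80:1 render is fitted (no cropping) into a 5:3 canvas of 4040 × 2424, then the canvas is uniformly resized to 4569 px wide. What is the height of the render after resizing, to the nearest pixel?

At 4040×2424 the render is width-limited, so height = 4040 / 2.800 ≈ 1442.86 px.
Resizing to 4569 px wide multiplies everything by 1.1309: 1442.86 → 1631.79 px.

1632 px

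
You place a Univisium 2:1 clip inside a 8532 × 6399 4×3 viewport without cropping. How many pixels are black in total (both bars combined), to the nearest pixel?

18198756 pixels

Univisium 2:1 is wider than 4×3, so it spans the full width.
That makes the image 4266.0000 px tall (8532 × 1/2).
6399 − 4266.0000 = 2133.0000 px of bars.
Across the 8532-px span: 2133.0000 × 8532 ≈ 18198756 px.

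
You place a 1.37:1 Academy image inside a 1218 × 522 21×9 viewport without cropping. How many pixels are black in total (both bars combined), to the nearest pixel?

262493 pixels

1.37:1 Academy (1.370) < 21×9 (2.333), so the image fills the height.
That makes the image 715.1400 px wide (522 × 1.370).
Black = 1218 − 715.1400 = 502.8600 px.
That's 502.8600 × 522 ≈ 262493 black pixels.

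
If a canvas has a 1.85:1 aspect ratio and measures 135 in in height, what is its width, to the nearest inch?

135 × 1.850 = 249.75.

250 in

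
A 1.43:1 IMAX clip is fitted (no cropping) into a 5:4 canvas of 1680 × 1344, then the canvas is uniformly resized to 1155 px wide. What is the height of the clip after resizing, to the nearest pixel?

At 1680×1344 the clip is width-limited, so height = 1680 / 1.430 ≈ 1174.83 px.
Resizing to 1155 px wide multiplies everything by 0.6875: 1174.83 → 807.69 px.

808 px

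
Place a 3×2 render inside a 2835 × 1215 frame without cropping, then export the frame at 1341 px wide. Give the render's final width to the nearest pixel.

862 px

At 2835×1215 the render is height-limited, so width = 1215 × 3/2 ≈ 1822.50 px.
Resizing to 1341 px wide multiplies everything by 0.4730: 1822.50 → 862.07 px.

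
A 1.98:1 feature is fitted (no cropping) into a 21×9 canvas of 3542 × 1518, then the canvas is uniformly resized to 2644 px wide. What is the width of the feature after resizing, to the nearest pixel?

2244 px

In the 3542×1518 frame the feature fills the height: width = 1518 × 1.980 ≈ 3005.64 px.
Scaling 3542 → 2644 is ×0.7465, so the width becomes 3005.64 × 0.7465 ≈ 2243.62 px.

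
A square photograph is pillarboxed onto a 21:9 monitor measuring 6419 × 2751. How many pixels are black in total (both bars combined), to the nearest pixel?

square (1.000) < 21:9 (2.333), so the photograph fills the height.
The photograph is 2751 × 1/1 ≈ 2751.0000 px wide.
Black = 6419 − 2751.0000 = 3668.0000 px.
Across the 2751-px span: 3668.0000 × 2751 ≈ 10090668 px.

10090668 pixels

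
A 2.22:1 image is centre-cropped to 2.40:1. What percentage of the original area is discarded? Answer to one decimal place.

2.40:1 is wider than 2.22:1, so the crop keeps the full width and trims the height.
(2.220)/(2.400) ≈ 0.925 of the area survives, leaving 7.50% discarded.

7.5%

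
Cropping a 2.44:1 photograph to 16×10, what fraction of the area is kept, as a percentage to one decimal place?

65.6%

Going from 2.44:1 to 16×10 means cutting width while keeping height.
Area ratio = (1.600)/(2.440) = 65.57% retained.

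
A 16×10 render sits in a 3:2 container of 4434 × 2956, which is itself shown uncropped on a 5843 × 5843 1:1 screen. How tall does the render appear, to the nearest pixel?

3652 px

First fit — 16×10 into 4434×2956 spans the width: 4434.00 × 2771.25.
The 3:2 canvas is width-limited in 5843×5843, giving 5843.00 × 3895.33; scale factor 1.3178.
The render scales with it: height 2771.25 × 1.3178 ≈ 3651.88.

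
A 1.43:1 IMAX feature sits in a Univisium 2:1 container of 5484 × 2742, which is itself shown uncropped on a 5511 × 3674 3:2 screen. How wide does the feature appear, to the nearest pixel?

3940 px

Inside the 5484×2742 canvas the feature is height-limited at 3921.06 × 2742.00.
Second fit — the Univisium 2:1 canvas into 5511×3674 spans the width: 5511.00 × 2755.50 (×1.0049 from 5484×2742).
Applying the same ×1.0049: 3921.06 → 3940.36.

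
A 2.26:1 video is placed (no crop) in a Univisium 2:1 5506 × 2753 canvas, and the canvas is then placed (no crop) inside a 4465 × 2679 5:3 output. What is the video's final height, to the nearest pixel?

Inside the 5506×2753 canvas the video is width-limited at 5506.00 × 2436.28.
Univisium 2:1 in 4465×2679: fills the width, so the intermediate becomes 4465.00 × 2232.50 — a scale of ×0.8109.
The video scales with it: height 2436.28 × 0.8109 ≈ 1975.66.

1976 px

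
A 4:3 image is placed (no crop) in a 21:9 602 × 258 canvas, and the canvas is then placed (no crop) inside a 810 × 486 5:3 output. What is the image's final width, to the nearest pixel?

First fit — 4:3 into 602×258 spans the height: 344.00 × 258.00.
Second fit — the 21:9 canvas into 810×486 spans the width: 810.00 × 347.14 (×1.3455 from 602×258).
So the image's width is 344.00 × 1.3455 ≈ 462.86.

463 px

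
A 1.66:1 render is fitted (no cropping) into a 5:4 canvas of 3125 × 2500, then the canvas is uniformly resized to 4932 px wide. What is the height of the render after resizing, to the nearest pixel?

2971 px

Fitted into 3125×2500, the render spans the width; its height is 3125 / 1.660 ≈ 1882.53 px.
Resizing to 4932 px wide multiplies everything by 1.5782: 1882.53 → 2971.08 px.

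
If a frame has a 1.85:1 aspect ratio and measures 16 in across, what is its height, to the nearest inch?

9 in

16 / 1.850 = 8.65.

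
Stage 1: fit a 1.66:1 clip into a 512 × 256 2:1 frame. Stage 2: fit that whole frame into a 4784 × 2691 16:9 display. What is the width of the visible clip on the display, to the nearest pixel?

3971 px

Inside the 512×256 canvas the clip is height-limited at 424.96 × 256.00.
The 2:1 canvas is width-limited in 4784×2691, giving 4784.00 × 2392.00; scale factor 9.3438.
Applying the same ×9.3438: 424.96 → 3970.72.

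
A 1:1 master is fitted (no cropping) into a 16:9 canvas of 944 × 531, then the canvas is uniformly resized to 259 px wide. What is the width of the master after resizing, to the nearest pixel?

146 px

At 944×531 the master is height-limited, so width = 531 × 1/1 ≈ 531.00 px.
The frame scales by 259/944 = 0.2744; 531.00 × 0.2744 ≈ 145.69 px.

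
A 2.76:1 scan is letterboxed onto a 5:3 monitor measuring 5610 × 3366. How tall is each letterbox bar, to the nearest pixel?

2.76:1 (2.760) > 5:3 (1.667), so the scan fills the width.
The scan is 5610 / 2.760 ≈ 2032.61 px tall.
Black = 3366 − 2032.61 = 1333.39 px, or 666.70 per bar.

667 px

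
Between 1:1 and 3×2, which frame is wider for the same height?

3×2

1 and 3×2 = 1.5; 1.5 > 1.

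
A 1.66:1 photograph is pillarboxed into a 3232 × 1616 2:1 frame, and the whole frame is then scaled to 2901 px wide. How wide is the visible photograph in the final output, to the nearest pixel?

2408 px

At 3232×1616 the photograph is height-limited, so width = 1616 × 1.660 ≈ 2682.56 px.
Resizing to 2901 px wide multiplies everything by 0.8976: 2682.56 → 2407.83 px.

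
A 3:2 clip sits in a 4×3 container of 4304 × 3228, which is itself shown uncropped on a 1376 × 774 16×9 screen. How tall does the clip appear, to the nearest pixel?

688 px

Inside the 4304×3228 canvas the clip is width-limited at 4304.00 × 2869.33.
The 4×3 canvas is height-limited in 1376×774, giving 1032.00 × 774.00; scale factor 0.2398.
The clip scales with it: height 2869.33 × 0.2398 ≈ 688.00.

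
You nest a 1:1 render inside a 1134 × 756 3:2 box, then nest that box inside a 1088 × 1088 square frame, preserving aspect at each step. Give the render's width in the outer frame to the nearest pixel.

725 px

Inside the 1134×756 canvas the render is height-limited at 756.00 × 756.00.
Second fit — the 3:2 canvas into 1088×1088 spans the width: 1088.00 × 725.33 (×0.9594 from 1134×756).
So the render's width is 756.00 × 0.9594 ≈ 725.33.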